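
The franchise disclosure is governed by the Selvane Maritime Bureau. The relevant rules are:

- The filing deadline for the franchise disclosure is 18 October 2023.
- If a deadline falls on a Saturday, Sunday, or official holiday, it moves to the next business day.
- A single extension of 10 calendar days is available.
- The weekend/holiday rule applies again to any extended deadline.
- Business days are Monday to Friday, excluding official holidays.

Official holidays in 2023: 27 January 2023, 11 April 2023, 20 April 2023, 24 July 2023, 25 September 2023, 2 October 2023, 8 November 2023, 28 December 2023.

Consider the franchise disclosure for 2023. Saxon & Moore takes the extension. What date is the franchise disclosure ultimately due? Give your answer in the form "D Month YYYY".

30 October 2023

The stated deadline is 18 October 2023.
18 October 2023 falls on a Wednesday, which is a business day, so no adjustment is needed.
With the 10-day extension, 18 October 2023 becomes 28 October 2023.
28 October 2023 is a Saturday, so it moves to the next business day, 30 October 2023 (Monday).
So the filing is due 30 October 2023.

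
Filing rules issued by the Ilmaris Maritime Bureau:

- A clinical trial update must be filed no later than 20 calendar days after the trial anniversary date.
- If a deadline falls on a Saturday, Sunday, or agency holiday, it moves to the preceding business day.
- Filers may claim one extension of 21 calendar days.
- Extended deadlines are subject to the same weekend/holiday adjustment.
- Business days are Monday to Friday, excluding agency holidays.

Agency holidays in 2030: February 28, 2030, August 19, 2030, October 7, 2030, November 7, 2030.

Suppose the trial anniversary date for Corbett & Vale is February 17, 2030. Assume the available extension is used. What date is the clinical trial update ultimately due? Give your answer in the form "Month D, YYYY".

From February 17, 2030, 20 calendar days later is March 9, 2030.
March 9, 2030 falls on a Saturday. Rolling to the preceding business day gives March 8, 2030, a Friday.
Add the 21 calendar-day extension to March 8, 2030: March 29, 2030.
March 29, 2030 falls on a Friday, which is a business day, so no adjustment is needed.
Deadline: March 29, 2030.

March 29, 2030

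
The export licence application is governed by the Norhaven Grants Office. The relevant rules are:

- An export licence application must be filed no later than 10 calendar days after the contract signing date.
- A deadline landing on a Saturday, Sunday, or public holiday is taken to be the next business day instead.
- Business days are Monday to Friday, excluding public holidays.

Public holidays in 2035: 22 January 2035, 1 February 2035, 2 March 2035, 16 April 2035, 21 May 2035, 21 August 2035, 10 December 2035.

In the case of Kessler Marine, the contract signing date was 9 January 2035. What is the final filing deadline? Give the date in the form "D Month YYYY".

Adding 10 calendar days to 9 January 2035 gives 19 January 2035.
19 January 2035 (Friday) is already a business day.
Final deadline: 19 January 2035.

19 January 2035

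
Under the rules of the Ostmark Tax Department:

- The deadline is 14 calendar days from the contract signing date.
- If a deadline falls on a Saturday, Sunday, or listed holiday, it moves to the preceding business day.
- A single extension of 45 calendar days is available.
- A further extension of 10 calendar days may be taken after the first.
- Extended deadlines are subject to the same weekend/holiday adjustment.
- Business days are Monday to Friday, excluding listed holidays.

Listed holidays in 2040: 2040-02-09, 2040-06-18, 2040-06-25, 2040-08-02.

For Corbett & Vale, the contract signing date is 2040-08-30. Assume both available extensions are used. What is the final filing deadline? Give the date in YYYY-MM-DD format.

2040-11-05

14 calendar days after 2040-08-30 is 2040-09-13.
2040-09-13 (Thursday) is already a business day.
With the 45-day extension, 2040-09-13 becomes 2040-10-28.
2040-10-28 is a Sunday; the preceding business day is 2040-10-26 (Friday).
Applying the 10-calendar-day extension: 2040-10-26 + 10 days = 2040-11-05.
Since 2040-11-05 is a Monday and not a holiday, the date is unchanged.
The final due date is 2040-11-05.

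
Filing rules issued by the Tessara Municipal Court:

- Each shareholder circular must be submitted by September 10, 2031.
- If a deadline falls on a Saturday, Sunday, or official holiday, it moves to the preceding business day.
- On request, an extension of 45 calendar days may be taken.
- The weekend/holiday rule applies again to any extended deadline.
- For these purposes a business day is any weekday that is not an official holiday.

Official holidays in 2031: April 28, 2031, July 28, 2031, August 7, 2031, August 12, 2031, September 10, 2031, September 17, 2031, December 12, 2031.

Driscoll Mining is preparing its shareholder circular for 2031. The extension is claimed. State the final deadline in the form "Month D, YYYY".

October 24, 2031

The statutory due date is September 10, 2031.
September 10, 2031 is a listed holiday; the preceding business day is September 9, 2031 (Tuesday).
Add the 45 calendar-day extension to September 9, 2031: October 24, 2031.
Since October 24, 2031 is a Friday and not a holiday, the date is unchanged.
Final deadline: October 24, 2031.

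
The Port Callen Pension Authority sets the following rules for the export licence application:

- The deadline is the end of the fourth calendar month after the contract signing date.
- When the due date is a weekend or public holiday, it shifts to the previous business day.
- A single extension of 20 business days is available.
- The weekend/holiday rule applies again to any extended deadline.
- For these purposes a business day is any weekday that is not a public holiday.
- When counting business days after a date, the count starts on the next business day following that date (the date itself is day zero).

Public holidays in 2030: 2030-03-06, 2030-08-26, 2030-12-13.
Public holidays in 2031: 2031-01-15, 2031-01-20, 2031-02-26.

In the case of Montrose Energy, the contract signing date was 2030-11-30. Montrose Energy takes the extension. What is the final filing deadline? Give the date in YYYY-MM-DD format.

4 months after 2030-11-30 falls in March 2031; the last day of that month is 2031-03-31.
Since 2031-03-31 is a Monday and not a holiday, the date is unchanged.
The 20-business-day extension runs from 2031-03-31 to 2031-04-28.
Since 2031-04-28 is a Monday and not a holiday, the date is unchanged.
The final due date is 2031-04-28.

2031-04-28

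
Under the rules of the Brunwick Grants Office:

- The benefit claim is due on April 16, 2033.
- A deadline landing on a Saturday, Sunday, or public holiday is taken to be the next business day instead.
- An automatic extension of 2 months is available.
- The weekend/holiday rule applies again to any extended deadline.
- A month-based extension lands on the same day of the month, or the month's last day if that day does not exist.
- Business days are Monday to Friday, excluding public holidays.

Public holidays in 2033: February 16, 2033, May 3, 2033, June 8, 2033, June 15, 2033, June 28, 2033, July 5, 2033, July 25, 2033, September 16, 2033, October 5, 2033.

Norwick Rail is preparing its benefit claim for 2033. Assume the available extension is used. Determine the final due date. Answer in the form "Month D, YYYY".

Start from the fixed due date, April 16, 2033.
Because April 16, 2033 is a Saturday, the deadline becomes April 18, 2033 (Monday).
Add 2 months to April 18, 2033: June 18, 2033.
June 18, 2033 falls on a Saturday. Rolling to the next business day gives June 20, 2033, a Monday.
Final deadline: June 20, 2033.

June 20, 2033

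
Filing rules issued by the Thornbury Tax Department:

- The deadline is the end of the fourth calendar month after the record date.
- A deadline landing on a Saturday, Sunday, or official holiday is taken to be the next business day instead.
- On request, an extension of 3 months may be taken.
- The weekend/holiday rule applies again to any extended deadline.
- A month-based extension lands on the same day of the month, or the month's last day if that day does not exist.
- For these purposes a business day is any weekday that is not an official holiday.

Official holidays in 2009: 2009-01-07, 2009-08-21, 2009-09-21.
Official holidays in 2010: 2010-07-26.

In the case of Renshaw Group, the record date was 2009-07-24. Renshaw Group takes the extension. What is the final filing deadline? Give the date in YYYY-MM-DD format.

2010-03-01

4 months after 2009-07-24 falls in November 2009; the last day of that month is 2009-11-30.
2009-11-30 falls on a Monday, which is a business day, so no adjustment is needed.
Add 3 months to 2009-11-30: 2010-02-28 (day 30 does not exist in February, so the month's last day is used).
2010-02-28 is a Sunday; the next business day is 2010-03-01 (Monday).
The final due date is 2010-03-01.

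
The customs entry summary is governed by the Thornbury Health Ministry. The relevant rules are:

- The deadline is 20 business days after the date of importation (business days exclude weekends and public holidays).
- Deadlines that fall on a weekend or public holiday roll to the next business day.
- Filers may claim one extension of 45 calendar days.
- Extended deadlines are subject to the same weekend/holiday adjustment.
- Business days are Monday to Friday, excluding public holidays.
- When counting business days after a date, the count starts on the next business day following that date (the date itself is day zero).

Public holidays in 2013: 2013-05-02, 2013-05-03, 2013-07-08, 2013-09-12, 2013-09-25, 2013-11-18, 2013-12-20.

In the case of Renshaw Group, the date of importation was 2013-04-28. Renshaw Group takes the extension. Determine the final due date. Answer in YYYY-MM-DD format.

2013-07-12

20 business days after 2013-04-28, excluding weekends and holidays, is 2013-05-28.
2013-05-28 is a Tuesday and not a listed holiday, so it stands.
With the 45-day extension, 2013-05-28 becomes 2013-07-12.
2013-07-12 (Friday) is already a business day.
So the filing is due 2013-07-12.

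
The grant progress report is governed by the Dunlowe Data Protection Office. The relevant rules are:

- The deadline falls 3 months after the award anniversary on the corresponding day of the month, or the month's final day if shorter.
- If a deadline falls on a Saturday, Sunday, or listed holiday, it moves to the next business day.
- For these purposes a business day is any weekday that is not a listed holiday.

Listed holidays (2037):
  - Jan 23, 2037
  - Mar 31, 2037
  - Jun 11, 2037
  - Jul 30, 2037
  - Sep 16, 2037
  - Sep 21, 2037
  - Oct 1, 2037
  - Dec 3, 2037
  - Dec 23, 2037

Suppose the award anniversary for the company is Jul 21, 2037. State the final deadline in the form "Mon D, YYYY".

Oct 21, 2037

3 months from Jul 21, 2037 is Oct 21, 2037.
Oct 21, 2037 (Wednesday) is already a business day.
So the filing is due Oct 21, 2037.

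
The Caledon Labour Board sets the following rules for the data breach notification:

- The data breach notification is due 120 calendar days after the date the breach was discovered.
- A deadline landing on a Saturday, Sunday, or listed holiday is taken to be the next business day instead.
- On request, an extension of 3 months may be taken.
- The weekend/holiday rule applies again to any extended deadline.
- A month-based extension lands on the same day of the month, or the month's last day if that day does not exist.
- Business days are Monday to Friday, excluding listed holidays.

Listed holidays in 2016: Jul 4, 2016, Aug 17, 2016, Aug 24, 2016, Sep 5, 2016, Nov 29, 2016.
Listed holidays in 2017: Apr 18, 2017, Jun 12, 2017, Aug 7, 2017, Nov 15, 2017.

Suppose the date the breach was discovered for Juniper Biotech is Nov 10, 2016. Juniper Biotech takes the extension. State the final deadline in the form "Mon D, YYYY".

Jun 13, 2017

From Nov 10, 2016, 120 calendar days later is Mar 10, 2017.
Since Mar 10, 2017 is a Friday and not a holiday, the date is unchanged.
The 3 months extension carries Mar 10, 2017 to Jun 10, 2017.
Jun 10, 2017 is a Saturday; the next business day is Jun 13, 2017 (Tuesday).
Final deadline: Jun 13, 2017.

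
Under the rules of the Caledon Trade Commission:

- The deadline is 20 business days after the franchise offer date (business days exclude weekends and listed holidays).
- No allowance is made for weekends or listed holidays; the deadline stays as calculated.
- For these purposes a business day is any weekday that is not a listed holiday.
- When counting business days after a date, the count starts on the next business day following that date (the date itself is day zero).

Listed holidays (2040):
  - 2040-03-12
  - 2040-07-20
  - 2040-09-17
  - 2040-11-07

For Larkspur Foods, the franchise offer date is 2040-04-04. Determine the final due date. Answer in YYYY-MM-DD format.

Counting 20 business days after 2040-04-04 (skipping weekends and listed holidays) reaches 2040-05-02.
2040-05-02 falls on a Wednesday. The rules make no weekend/holiday allowance, so it remains 2040-05-02.
Final deadline: 2040-05-02.

2040-05-02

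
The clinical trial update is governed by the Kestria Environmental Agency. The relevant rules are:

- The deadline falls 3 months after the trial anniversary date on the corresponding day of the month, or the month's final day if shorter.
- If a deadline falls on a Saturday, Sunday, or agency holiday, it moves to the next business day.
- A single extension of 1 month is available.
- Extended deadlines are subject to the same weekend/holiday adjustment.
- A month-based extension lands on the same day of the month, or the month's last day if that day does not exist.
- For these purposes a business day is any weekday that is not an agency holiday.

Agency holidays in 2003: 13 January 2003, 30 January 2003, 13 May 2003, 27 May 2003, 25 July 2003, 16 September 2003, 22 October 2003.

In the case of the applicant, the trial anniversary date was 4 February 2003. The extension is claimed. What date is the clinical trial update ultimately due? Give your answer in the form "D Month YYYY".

Moving 3 months forward from 4 February 2003 on the corresponding day gives 4 May 2003.
Because 4 May 2003 is a Sunday, the deadline becomes 5 May 2003 (Monday).
Applying the 1 month extension: 1 month after 5 May 2003 is 5 June 2003.
Since 5 June 2003 is a Thursday and not a holiday, the date is unchanged.
So the filing is due 5 June 2003.

5 June 2003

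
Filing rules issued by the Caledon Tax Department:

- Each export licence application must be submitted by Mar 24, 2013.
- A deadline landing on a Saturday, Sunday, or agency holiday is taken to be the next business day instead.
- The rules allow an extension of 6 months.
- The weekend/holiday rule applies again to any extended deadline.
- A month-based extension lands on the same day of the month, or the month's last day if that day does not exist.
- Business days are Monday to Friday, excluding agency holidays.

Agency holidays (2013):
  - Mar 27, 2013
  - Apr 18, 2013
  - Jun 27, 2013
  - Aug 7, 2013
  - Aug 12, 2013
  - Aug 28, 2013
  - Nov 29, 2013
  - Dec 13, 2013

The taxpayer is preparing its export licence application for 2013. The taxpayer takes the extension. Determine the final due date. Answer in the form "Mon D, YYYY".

The stated deadline is Mar 24, 2013.
Mar 24, 2013 is a Sunday; the next business day is Mar 25, 2013 (Monday).
Add 6 months to Mar 25, 2013: Sep 25, 2013.
Sep 25, 2013 is a Wednesday and not a listed holiday, so it stands.
Deadline: Sep 25, 2013.

Sep 25, 2013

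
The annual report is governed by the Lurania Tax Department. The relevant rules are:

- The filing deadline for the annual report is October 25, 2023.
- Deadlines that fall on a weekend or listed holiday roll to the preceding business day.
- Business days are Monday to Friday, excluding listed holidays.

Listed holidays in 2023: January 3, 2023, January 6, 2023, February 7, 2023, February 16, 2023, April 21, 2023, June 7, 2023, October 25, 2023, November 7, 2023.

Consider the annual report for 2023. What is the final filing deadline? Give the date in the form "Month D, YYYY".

The statutory due date is October 25, 2023.
October 25, 2023 is a listed holiday, so it moves to the preceding business day, October 24, 2023 (Tuesday).
The final due date is October 24, 2023.

October 24, 2023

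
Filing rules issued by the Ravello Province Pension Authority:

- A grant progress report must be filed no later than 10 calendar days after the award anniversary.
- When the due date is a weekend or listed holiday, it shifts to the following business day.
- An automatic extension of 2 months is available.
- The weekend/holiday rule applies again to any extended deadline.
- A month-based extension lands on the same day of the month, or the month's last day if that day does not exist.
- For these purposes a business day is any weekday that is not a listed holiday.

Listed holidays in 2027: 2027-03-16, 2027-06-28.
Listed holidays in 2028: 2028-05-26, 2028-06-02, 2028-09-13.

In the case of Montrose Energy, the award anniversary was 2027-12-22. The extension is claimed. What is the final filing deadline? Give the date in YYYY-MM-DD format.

2028-03-03

Trigger date 2027-12-22 + 10 calendar days = 2028-01-01.
Because 2028-01-01 is a Saturday, the deadline becomes 2028-01-03 (Monday).
Applying the 2 months extension: 2 months after 2028-01-03 is 2028-03-03.
Since 2028-03-03 is a Friday and not a holiday, the date is unchanged.
So the filing is due 2028-03-03.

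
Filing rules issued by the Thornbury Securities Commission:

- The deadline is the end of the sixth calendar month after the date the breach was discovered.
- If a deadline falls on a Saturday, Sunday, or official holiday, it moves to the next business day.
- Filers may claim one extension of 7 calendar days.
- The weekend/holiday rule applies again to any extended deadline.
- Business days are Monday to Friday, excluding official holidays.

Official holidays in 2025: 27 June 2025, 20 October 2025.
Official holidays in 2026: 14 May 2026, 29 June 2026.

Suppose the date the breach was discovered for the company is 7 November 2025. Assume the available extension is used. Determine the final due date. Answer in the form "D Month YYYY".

8 June 2026

6 months after 7 November 2025 falls in May 2026; the last day of that month is 31 May 2026.
31 May 2026 is a Sunday; the next business day is 1 June 2026 (Monday).
The 7-calendar-day extension moves the deadline from 1 June 2026 to 8 June 2026.
8 June 2026 falls on a Monday, which is a business day, so no adjustment is needed.
So the filing is due 8 June 2026.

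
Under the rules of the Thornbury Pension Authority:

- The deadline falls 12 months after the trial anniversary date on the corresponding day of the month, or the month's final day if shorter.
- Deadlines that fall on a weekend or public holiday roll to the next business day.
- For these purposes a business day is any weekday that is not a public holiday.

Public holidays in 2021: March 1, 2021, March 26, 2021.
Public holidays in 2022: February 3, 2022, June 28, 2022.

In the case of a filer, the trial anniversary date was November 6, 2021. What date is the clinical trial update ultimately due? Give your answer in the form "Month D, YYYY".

November 7, 2022

12 months after November 6, 2021, on the same day of the month, is November 6, 2022.
Because November 6, 2022 is a Sunday, the deadline becomes November 7, 2022 (Monday).
Final deadline: November 7, 2022.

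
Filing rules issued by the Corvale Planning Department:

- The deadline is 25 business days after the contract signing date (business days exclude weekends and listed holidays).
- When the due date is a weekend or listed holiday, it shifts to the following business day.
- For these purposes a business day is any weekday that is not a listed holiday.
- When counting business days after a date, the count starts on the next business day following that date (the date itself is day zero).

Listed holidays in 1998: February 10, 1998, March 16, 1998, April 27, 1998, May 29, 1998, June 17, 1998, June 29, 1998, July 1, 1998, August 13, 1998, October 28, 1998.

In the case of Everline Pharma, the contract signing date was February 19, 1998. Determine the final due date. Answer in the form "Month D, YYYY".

March 27, 1998

25 business days after February 19, 1998, excluding weekends and holidays, is March 27, 1998.
March 27, 1998 is a Friday and not a listed holiday, so it stands.
Deadline: March 27, 1998.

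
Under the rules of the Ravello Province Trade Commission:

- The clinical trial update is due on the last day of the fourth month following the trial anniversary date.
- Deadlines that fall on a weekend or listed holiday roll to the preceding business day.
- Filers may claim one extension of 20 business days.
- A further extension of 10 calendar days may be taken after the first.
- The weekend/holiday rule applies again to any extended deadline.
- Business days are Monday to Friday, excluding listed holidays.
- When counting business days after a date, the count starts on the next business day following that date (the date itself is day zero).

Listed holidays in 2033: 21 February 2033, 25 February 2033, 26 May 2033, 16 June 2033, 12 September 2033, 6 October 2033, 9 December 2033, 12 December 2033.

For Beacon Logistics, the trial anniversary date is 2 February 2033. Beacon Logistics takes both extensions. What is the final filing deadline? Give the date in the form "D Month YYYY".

5 August 2033

The fourth month after 2 February 2033 is June 2033, whose last day is 30 June 2033.
Since 30 June 2033 is a Thursday and not a holiday, the date is unchanged.
Counting 20 further business days from 30 June 2033 reaches 28 July 2033.
28 July 2033 is a Thursday and not a listed holiday, so it stands.
With the 10-day extension, 28 July 2033 becomes 7 August 2033.
7 August 2033 is a Sunday, so it moves to the preceding business day, 5 August 2033 (Friday).
Deadline: 5 August 2033.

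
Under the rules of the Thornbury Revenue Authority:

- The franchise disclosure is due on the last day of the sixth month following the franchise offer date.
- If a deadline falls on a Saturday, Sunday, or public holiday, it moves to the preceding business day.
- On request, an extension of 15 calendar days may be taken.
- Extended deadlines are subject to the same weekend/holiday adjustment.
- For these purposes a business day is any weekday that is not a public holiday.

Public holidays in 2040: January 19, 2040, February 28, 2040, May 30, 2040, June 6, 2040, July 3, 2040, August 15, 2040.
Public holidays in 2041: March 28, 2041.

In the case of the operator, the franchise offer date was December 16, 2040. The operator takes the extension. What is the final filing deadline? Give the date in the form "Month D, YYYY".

The sixth month after December 16, 2040 is June 2041, whose last day is June 30, 2041.
June 30, 2041 is a Sunday; the preceding business day is June 28, 2041 (Friday).
Add the 15 calendar-day extension to June 28, 2041: July 13, 2041.
July 13, 2041 is a Saturday, so it moves to the preceding business day, July 12, 2041 (Friday).
So the filing is due July 12, 2041.

July 12, 2041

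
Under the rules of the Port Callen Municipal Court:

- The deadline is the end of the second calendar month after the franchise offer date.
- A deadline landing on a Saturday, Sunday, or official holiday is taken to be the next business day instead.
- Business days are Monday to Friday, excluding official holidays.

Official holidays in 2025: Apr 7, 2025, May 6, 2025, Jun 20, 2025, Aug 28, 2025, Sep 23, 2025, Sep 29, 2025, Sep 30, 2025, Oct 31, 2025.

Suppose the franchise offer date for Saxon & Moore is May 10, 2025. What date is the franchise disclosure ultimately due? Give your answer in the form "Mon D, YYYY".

Jul 31, 2025

2 months after May 10, 2025 falls in July 2025; the last day of that month is Jul 31, 2025.
Since Jul 31, 2025 is a Thursday and not a holiday, the date is unchanged.
The final due date is Jul 31, 2025.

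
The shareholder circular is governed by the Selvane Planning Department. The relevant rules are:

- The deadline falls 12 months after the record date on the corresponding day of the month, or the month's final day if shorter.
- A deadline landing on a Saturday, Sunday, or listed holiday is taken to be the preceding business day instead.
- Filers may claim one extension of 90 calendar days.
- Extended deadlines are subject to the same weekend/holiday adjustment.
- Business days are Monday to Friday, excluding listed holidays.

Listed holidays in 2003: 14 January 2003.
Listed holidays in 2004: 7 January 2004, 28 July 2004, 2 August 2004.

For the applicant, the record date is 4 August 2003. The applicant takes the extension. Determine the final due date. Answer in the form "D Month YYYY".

Moving 12 months forward from 4 August 2003 on the corresponding day gives 4 August 2004.
4 August 2004 falls on a Wednesday, which is a business day, so no adjustment is needed.
Add the 90 calendar-day extension to 4 August 2004: 2 November 2004.
2 November 2004 falls on a Tuesday, which is a business day, so no adjustment is needed.
So the filing is due 2 November 2004.

2 November 2004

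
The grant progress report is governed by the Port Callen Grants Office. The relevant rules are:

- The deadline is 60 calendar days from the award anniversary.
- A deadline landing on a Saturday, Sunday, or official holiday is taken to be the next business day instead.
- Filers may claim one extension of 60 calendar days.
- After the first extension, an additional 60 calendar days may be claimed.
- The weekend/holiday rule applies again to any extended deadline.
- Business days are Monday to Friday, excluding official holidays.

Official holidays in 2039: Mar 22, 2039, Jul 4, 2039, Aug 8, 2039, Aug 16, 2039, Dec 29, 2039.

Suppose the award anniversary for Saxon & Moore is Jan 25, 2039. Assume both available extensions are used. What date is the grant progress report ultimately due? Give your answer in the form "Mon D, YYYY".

Jul 26, 2039

Adding 60 calendar days to Jan 25, 2039 gives Mar 26, 2039.
Mar 26, 2039 falls on a Saturday. Rolling to the next business day gives Mar 28, 2039, a Monday.
With the 60-day extension, Mar 28, 2039 becomes May 27, 2039.
May 27, 2039 is a Friday and not a listed holiday, so it stands.
Applying the 60-calendar-day extension: May 27, 2039 + 60 days = Jul 26, 2039.
Since Jul 26, 2039 is a Tuesday and not a holiday, the date is unchanged.
Final deadline: Jul 26, 2039.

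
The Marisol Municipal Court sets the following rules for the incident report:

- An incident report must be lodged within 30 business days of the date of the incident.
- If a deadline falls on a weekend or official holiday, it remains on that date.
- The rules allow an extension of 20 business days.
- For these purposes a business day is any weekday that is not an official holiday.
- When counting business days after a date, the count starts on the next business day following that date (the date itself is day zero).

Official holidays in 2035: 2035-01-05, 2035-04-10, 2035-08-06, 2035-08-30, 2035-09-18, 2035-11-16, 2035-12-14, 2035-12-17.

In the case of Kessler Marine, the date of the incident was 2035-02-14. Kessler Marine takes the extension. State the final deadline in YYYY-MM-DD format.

30 business days after 2035-02-14, excluding weekends and holidays, is 2035-03-28.
2035-03-28 falls on a Wednesday. The rules make no weekend/holiday allowance, so it remains 2035-03-28.
The 20-business-day extension runs from 2035-03-28 to 2035-04-26.
2035-04-26 is a Thursday; no weekend or holiday adjustment applies.
Final deadline: 2035-04-26.

2035-04-26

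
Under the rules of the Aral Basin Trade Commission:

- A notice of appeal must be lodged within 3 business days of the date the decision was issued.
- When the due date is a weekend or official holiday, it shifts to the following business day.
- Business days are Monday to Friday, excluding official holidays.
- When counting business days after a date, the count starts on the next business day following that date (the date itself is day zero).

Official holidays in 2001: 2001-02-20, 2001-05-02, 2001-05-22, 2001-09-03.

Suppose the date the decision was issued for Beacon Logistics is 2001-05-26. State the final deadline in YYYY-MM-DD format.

2001-05-30

3 business days after 2001-05-26, excluding weekends and holidays, is 2001-05-30.
2001-05-30 (Wednesday) is already a business day.
Final deadline: 2001-05-30.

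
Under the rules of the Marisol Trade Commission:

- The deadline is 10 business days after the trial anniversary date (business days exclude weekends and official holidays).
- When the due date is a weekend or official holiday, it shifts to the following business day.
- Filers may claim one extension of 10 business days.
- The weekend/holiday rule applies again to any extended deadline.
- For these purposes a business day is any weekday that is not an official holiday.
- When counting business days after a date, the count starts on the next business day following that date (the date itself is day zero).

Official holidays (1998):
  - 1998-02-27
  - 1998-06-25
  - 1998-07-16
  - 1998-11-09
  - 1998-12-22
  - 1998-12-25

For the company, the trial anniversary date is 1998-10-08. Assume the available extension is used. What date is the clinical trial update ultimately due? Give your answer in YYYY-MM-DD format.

Starting the day after 1998-10-08 and counting 10 business days lands on 1998-10-22.
1998-10-22 falls on a Thursday, which is a business day, so no adjustment is needed.
Applying the 10-business-day extension: 10 business days after 1998-10-22 is 1998-11-05.
1998-11-05 falls on a Thursday, which is a business day, so no adjustment is needed.
Deadline: 1998-11-05.

1998-11-05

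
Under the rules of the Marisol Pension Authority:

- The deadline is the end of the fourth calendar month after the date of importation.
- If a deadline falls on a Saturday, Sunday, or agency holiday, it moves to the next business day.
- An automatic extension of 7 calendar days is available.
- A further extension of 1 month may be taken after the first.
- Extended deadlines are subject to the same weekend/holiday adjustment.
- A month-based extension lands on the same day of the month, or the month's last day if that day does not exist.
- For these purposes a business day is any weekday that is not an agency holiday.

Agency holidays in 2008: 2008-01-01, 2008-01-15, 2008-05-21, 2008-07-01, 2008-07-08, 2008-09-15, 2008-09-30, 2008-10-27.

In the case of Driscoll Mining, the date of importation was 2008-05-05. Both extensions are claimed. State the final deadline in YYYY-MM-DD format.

4 months after 2008-05-05 is September 2008; that month ends on 2008-09-30.
2008-09-30 is a listed holiday, so it moves to the next business day, 2008-10-01 (Wednesday).
Add the 7 calendar-day extension to 2008-10-01: 2008-10-08.
Since 2008-10-08 is a Wednesday and not a holiday, the date is unchanged.
The 1 month extension carries 2008-10-08 to 2008-11-08.
Because 2008-11-08 is a Saturday, the deadline becomes 2008-11-10 (Monday).
So the filing is due 2008-11-10.

2008-11-10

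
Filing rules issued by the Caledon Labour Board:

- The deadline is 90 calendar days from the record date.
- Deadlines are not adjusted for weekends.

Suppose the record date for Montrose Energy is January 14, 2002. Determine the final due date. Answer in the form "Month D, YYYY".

90 calendar days after January 14, 2002 is April 14, 2002.
No adjustment is made for weekends or holidays, so April 14, 2002 stands.
The final due date is April 14, 2002.

April 14, 2002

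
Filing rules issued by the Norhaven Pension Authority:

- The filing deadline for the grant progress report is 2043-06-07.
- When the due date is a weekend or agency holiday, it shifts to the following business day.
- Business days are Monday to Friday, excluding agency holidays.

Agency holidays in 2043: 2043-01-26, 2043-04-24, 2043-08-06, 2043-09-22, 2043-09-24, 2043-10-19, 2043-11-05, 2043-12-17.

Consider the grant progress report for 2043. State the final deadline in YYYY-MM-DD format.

2043-06-08

Start from the fixed due date, 2043-06-07.
2043-06-07 falls on a Sunday. Rolling to the next business day gives 2043-06-08, a Monday.
The final due date is 2043-06-08.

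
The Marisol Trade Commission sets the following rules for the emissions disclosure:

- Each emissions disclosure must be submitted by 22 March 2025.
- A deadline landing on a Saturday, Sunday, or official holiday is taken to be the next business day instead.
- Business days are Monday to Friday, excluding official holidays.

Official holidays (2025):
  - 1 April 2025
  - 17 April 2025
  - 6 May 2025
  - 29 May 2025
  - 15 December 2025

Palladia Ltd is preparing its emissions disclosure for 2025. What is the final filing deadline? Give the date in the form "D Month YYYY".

The stated deadline is 22 March 2025.
22 March 2025 falls on a Saturday. Rolling to the next business day gives 24 March 2025, a Monday.
Final deadline: 24 March 2025.

24 March 2025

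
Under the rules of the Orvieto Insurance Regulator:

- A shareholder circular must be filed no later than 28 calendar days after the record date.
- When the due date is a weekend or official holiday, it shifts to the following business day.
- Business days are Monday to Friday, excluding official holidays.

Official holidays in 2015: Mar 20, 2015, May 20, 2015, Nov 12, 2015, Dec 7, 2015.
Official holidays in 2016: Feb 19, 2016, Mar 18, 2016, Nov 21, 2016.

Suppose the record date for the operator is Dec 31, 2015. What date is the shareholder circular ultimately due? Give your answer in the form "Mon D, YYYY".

From Dec 31, 2015, 28 calendar days later is Jan 28, 2016.
Jan 28, 2016 is a Thursday and not a listed holiday, so it stands.
The final due date is Jan 28, 2016.

Jan 28, 2016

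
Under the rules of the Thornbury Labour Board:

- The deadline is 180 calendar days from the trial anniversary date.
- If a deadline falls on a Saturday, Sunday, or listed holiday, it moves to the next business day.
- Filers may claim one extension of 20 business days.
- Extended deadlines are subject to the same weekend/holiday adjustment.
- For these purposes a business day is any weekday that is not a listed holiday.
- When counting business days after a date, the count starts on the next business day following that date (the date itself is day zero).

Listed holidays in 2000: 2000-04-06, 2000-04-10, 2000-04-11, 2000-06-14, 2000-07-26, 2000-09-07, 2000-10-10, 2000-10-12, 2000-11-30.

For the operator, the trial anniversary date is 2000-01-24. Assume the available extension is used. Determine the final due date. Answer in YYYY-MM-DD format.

180 calendar days after 2000-01-24 is 2000-07-22.
2000-07-22 is a Saturday; the next business day is 2000-07-24 (Monday).
Counting 20 further business days from 2000-07-24 reaches 2000-08-22.
2000-08-22 (Tuesday) is already a business day.
Deadline: 2000-08-22.

2000-08-22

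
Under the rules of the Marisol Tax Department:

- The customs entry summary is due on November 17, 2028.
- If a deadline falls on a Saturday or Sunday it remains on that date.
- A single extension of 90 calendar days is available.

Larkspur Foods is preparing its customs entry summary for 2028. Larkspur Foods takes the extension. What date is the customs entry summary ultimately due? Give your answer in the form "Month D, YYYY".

February 15, 2029

The stated deadline is November 17, 2028.
November 17, 2028 is a Friday; no weekend or holiday adjustment applies.
The 90-calendar-day extension moves the deadline from November 17, 2028 to February 15, 2029.
No adjustment is made for weekends or holidays, so February 15, 2029 stands.
So the filing is due February 15, 2029.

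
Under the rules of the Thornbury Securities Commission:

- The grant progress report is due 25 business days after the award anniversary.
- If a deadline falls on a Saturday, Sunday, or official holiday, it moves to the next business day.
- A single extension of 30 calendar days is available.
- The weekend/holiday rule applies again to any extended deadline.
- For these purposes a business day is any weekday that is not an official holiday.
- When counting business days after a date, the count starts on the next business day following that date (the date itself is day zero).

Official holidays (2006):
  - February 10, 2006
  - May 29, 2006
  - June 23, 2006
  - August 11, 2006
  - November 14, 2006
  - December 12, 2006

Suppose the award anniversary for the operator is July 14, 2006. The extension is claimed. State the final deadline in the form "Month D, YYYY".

September 20, 2006

Starting the day after July 14, 2006 and counting 25 business days lands on August 21, 2006.
August 21, 2006 is a Monday and not a listed holiday, so it stands.
Add the 30 calendar-day extension to August 21, 2006: September 20, 2006.
September 20, 2006 falls on a Wednesday, which is a business day, so no adjustment is needed.
The final due date is September 20, 2006.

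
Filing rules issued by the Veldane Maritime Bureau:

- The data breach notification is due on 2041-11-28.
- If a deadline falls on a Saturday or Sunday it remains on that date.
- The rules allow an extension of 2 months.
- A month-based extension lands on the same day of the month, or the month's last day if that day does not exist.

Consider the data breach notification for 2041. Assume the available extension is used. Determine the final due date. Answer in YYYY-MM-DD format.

The stated deadline is 2041-11-28.
No adjustment is made for weekends or holidays, so 2041-11-28 stands.
The 2 months extension carries 2041-11-28 to 2042-01-28.
2042-01-28 falls on a Tuesday. The rules make no weekend/holiday allowance, so it remains 2042-01-28.
Final deadline: 2042-01-28.

2042-01-28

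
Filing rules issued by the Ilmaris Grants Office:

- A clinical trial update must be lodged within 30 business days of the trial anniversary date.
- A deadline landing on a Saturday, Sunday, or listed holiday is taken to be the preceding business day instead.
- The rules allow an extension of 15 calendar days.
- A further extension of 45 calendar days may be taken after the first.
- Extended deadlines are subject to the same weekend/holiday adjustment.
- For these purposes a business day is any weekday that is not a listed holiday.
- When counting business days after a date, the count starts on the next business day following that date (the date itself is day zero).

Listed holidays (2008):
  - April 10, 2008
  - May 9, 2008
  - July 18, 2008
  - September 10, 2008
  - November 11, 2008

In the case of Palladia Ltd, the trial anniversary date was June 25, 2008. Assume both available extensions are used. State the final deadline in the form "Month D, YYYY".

Counting 30 business days after June 25, 2008 (skipping weekends and listed holidays) reaches August 7, 2008.
August 7, 2008 (Thursday) is already a business day.
Applying the 15-calendar-day extension: August 7, 2008 + 15 days = August 22, 2008.
August 22, 2008 (Friday) is already a business day.
Add the 45 calendar-day extension to August 22, 2008: October 6, 2008.
October 6, 2008 is a Monday and not a listed holiday, so it stands.
So the filing is due October 6, 2008.

October 6, 2008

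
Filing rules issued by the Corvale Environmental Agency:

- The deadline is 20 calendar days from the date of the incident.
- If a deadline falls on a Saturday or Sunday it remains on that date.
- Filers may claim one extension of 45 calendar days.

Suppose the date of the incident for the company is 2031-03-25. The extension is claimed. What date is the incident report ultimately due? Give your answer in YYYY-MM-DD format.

2031-05-29

Trigger date 2031-03-25 + 20 calendar days = 2031-04-14.
2031-04-14 falls on a Monday. The rules make no weekend/holiday allowance, so it remains 2031-04-14.
The 45-calendar-day extension moves the deadline from 2031-04-14 to 2031-05-29.
2031-05-29 falls on a Thursday. The rules make no weekend/holiday allowance, so it remains 2031-05-29.
The final due date is 2031-05-29.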